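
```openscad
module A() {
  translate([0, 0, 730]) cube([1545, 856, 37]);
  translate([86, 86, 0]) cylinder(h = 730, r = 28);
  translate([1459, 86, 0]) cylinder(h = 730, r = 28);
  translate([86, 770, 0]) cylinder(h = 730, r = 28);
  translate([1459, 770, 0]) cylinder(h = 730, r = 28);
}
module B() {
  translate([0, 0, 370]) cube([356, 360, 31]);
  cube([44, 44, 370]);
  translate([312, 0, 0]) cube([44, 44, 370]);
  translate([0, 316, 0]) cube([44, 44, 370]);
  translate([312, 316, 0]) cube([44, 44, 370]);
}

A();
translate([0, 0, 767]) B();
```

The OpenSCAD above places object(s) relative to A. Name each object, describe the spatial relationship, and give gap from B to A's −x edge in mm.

The stool's min-x is at 0; the table's min-x is 0; gap = 0 mm.

A is a table. B is a stool. The stool is on top of the table. The gap from the stool to the table's −x edge is 0 mm.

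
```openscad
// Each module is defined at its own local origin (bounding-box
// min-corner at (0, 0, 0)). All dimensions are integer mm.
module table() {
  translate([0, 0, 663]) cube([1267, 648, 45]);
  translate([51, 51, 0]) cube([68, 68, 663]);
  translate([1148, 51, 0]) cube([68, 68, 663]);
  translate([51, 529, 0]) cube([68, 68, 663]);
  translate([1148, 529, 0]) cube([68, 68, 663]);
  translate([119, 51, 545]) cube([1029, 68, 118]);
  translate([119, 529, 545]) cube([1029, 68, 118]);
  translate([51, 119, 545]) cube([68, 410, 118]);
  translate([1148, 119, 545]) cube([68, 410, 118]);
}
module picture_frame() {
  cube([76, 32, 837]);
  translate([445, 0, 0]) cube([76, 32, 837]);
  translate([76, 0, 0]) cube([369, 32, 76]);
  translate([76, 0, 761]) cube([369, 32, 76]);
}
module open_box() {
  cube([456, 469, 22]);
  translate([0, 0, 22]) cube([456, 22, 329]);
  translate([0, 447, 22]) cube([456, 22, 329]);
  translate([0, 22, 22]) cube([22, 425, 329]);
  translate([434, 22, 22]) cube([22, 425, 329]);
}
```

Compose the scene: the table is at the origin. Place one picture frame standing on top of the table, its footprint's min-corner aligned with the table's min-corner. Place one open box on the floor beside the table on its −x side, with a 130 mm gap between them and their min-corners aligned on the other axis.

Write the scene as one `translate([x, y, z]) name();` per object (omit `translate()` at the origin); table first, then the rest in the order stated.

table();
translate([0, 0, 708]) picture_frame();
translate([-586, 0, 0]) open_box();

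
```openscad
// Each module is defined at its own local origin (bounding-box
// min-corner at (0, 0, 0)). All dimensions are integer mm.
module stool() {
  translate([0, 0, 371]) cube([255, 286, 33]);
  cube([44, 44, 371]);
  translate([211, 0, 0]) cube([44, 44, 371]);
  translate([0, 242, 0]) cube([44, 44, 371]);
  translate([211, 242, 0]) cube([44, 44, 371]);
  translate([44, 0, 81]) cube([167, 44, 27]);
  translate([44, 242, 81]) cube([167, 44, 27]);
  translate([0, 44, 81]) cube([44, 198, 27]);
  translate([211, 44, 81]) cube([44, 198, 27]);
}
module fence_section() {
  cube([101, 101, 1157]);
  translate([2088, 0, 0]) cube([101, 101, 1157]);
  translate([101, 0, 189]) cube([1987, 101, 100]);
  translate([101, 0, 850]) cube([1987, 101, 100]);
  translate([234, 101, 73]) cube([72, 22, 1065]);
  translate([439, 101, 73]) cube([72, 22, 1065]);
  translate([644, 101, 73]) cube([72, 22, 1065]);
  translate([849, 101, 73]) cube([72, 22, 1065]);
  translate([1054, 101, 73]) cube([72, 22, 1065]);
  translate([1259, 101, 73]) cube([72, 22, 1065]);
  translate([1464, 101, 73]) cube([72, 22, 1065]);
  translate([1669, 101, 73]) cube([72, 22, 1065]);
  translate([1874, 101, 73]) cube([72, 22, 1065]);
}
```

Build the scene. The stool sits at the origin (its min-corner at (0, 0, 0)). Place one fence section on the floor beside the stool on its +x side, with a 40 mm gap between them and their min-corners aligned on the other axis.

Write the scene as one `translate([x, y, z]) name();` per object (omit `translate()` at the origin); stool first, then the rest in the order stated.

stool();
translate([295, 0, 0]) fence_section();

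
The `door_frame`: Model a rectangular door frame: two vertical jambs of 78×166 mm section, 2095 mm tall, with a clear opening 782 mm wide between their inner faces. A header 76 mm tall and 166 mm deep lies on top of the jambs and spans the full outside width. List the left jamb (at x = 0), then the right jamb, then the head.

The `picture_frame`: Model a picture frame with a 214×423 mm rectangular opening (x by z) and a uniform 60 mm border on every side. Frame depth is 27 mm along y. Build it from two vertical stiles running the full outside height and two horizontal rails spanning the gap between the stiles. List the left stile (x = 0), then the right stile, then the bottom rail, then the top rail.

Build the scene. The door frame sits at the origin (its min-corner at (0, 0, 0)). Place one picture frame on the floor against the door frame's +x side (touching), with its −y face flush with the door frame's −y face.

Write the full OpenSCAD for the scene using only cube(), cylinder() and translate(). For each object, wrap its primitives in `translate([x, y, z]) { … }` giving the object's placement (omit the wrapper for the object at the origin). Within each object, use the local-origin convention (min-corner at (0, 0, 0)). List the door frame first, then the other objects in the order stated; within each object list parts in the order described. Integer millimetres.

cube([78, 166, 2095]);
translate([860, 0, 0]) cube([78, 166, 2095]);
translate([0, 0, 2095]) cube([938, 166, 76]);
translate([938, 0, 0]) {
  cube([60, 27, 543]);
  translate([274, 0, 0]) cube([60, 27, 543]);
  translate([60, 0, 0]) cube([214, 27, 60]);
  translate([60, 0, 483]) cube([214, 27, 60]);
}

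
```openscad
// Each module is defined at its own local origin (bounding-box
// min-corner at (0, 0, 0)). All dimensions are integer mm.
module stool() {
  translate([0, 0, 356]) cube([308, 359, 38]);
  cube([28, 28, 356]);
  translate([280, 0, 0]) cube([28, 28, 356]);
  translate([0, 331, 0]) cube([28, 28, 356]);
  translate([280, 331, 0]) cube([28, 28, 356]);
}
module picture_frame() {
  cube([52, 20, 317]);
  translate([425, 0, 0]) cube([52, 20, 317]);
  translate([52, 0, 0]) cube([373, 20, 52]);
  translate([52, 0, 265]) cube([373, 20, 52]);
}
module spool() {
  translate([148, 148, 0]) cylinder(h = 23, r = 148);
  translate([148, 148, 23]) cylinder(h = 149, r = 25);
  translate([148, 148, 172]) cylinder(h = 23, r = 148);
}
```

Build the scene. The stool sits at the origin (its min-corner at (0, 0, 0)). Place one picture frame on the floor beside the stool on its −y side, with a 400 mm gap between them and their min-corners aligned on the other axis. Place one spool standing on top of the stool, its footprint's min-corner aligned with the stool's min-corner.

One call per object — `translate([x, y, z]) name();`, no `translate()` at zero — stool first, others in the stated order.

stool();
translate([0, -420, 0]) picture_frame();
translate([0, 0, 394]) spool();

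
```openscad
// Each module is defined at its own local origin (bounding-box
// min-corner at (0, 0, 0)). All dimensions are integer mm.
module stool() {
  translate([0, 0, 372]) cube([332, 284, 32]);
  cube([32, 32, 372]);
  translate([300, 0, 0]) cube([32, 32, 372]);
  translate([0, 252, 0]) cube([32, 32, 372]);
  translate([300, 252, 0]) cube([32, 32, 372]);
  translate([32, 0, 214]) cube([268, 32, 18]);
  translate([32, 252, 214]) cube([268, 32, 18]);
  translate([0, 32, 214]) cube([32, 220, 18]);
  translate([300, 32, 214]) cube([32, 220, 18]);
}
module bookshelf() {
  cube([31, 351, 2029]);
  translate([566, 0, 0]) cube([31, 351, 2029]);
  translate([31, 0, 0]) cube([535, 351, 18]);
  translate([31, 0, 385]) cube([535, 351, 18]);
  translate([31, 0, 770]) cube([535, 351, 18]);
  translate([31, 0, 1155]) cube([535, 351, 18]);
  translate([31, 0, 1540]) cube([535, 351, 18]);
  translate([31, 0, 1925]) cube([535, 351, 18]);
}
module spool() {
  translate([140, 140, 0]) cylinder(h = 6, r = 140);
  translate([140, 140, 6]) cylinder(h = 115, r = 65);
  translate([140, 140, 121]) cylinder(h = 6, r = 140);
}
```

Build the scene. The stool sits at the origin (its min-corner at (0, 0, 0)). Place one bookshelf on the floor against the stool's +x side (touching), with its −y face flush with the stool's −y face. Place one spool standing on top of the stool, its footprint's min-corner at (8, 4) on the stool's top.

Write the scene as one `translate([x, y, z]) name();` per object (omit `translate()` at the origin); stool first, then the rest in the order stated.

stool();
translate([332, 0, 0]) bookshelf();
translate([8, 4, 404]) spool();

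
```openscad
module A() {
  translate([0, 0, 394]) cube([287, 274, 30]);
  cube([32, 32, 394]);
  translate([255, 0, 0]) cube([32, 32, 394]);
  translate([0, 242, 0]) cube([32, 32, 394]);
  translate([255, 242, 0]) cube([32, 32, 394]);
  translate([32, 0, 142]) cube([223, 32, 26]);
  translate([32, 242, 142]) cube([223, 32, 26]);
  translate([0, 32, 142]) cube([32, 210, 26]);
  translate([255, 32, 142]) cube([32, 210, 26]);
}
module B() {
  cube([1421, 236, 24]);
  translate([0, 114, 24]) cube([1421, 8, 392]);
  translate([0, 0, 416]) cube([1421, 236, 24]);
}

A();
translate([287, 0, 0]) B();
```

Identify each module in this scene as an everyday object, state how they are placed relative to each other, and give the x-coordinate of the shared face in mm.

The stool's +x face and the I-beam's −x face are both at x = 287 mm.

A is a stool. B is an I-beam. The I-beam is against the stool's +x side, with their −y faces flush. The x-coordinate of the shared face is 287 mm.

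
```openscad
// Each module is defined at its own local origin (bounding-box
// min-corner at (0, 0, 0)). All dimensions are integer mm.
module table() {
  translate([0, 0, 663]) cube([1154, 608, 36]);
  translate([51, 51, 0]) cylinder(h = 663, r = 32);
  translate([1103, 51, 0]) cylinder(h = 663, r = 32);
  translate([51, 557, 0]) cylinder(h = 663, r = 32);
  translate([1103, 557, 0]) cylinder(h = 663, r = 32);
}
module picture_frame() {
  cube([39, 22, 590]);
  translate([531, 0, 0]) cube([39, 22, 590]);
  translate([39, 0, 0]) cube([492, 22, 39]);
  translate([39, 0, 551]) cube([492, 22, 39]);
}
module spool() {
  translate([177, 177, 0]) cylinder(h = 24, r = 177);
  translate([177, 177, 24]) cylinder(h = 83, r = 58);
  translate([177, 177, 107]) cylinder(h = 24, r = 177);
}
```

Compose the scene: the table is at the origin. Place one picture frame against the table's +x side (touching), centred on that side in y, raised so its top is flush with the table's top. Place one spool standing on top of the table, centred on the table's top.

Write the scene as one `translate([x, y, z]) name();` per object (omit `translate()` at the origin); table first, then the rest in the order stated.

table();
translate([1154, 293, 109]) picture_frame();
translate([400, 127, 699]) spool();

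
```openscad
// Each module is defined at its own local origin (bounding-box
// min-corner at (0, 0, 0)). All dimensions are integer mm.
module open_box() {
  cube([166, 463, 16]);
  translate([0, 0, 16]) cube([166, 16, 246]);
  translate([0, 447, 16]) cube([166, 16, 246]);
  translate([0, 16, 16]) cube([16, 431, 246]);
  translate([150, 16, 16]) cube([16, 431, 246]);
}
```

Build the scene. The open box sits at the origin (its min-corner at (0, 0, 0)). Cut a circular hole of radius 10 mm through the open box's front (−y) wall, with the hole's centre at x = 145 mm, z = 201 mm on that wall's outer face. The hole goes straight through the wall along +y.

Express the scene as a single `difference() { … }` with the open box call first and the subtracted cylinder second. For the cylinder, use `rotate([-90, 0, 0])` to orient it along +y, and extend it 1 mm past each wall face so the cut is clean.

difference() {
  open_box();
  translate([145, -1, 201]) rotate([-90, 0, 0]) cylinder(h = 18, r = 10);
}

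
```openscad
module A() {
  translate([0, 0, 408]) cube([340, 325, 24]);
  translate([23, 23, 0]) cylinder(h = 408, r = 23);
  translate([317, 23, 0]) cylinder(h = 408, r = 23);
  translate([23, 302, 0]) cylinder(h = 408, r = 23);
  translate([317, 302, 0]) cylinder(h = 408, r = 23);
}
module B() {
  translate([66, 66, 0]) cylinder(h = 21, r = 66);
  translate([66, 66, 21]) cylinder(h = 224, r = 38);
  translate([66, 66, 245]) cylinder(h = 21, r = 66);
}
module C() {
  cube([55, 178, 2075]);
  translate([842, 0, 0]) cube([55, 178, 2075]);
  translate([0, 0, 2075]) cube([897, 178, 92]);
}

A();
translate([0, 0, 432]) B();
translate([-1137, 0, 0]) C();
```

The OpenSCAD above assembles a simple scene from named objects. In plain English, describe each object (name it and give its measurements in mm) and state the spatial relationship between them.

A is a simple wooden stool: a rectangular seat 340 mm (x) by 325 mm (y), 24 mm thick, top face at z = 432 mm, on four round legs, each 46 mm in diameter. The legs rest on z = 0, each leg's axis is inset half a diameter from the nearest pair of seat edges (so the leg's bounding box is flush with the corner).

B is a spool: two coaxial disc flanges of radius 66 mm and thickness 21 mm, joined by a core cylinder of radius 38 mm and height 224 mm. The lower flange rests on z = 0 and the three cylinders share a vertical axis.

C is a door frame. The clear opening is 787 mm wide and 2075 mm high. Two 55 mm wide jambs, 178 mm deep, stand either side of the opening from the floor to the top of the opening. A 92 mm thick head sits across the top of both jambs, spanning the full outside width of the frame.

The spool is on top of the stool. The door frame is on the floor beside the stool on its −x side.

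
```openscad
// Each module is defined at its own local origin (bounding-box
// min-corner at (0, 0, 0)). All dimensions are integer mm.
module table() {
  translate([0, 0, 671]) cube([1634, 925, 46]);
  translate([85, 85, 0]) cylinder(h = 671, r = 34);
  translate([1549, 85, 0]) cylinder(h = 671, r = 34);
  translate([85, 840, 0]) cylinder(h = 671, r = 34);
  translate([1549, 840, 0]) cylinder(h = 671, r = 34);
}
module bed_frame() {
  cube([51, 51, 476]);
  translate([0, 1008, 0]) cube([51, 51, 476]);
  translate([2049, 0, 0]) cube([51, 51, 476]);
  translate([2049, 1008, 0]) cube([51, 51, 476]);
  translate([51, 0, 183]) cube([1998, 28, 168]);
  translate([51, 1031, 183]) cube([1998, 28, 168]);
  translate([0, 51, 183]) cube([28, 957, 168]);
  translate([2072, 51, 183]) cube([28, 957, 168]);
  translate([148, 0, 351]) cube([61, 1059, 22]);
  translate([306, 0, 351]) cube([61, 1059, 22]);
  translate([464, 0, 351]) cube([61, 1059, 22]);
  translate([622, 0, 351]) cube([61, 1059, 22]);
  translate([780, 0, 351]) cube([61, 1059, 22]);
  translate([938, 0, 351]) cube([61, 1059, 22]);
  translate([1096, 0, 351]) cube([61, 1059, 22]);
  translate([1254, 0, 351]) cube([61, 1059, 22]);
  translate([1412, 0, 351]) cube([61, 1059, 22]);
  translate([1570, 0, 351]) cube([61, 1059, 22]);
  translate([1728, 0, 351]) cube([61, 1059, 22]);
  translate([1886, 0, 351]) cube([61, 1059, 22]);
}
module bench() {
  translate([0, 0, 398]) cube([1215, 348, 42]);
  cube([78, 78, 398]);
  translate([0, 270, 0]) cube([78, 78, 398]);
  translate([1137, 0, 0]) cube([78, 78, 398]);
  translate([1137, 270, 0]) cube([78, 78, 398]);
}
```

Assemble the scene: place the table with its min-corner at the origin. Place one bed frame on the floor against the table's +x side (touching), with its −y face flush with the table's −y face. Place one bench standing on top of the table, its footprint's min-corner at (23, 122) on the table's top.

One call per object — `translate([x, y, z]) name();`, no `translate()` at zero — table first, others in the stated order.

table();
translate([1634, 0, 0]) bed_frame();
translate([23, 122, 717]) bench();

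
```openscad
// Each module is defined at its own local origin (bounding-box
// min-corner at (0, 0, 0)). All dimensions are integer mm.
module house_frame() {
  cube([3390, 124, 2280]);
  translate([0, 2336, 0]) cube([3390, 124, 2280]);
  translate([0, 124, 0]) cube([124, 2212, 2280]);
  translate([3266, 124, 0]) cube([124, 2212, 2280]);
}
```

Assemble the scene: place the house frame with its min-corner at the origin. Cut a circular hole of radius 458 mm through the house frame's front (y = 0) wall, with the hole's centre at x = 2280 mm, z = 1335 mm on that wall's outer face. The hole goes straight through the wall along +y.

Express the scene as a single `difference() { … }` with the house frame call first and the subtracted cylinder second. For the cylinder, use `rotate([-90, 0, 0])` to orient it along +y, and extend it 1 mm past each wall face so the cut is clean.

difference() {
  house_frame();
  translate([2280, -1, 1335]) rotate([-90, 0, 0]) cylinder(h = 126, r = 458);
}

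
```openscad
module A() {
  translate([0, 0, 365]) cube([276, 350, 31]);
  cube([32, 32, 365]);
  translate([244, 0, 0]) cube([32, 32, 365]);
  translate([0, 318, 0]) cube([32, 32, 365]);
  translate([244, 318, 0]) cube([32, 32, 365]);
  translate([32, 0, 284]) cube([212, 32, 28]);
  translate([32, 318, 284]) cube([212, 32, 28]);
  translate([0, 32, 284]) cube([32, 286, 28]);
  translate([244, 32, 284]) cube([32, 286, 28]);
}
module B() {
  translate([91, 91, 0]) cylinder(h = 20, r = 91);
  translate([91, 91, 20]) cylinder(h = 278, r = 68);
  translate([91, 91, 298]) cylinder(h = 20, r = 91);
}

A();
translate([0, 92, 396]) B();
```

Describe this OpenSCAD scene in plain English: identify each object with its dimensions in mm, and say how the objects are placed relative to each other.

A is a four-legged stool. The seat is 276×350 mm, 31 mm thick, top at z = 396 mm. It stands on four square legs, each 32×32 mm in cross-section, from z = 0 to the seat underside, each flush with a corner of the seat. Four stretchers, 32 mm wide and 28 mm tall, connect adjacent legs with their undersides at z = 284 mm, each running between the inner faces of the legs it joins and aligned with the legs' outer faces on the other axis.

B is a spool: two coaxial disc flanges of radius 91 mm and thickness 20 mm, joined by a core cylinder of radius 68 mm and height 278 mm. The lower flange rests on z = 0 and the three cylinders share a vertical axis.

The spool is on top of the stool.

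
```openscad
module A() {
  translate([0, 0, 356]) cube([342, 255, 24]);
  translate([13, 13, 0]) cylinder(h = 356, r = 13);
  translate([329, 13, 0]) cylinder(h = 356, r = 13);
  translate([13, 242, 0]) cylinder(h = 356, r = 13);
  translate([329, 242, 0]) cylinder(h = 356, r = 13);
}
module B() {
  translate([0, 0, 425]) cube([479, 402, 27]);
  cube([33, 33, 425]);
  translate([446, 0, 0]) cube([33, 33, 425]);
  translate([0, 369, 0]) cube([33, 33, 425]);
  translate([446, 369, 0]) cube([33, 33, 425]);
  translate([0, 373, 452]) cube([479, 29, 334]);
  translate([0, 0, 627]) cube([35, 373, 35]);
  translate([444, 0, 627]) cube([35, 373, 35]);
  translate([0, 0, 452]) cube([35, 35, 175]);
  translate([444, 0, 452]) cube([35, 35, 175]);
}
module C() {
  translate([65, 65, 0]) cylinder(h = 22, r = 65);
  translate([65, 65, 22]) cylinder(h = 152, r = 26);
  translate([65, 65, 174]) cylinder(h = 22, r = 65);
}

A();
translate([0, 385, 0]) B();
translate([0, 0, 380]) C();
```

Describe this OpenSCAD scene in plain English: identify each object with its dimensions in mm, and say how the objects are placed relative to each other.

A is a four-legged stool. The seat is 342×255 mm, 24 mm thick, top at z = 380 mm. It stands on four round legs, each 26 mm in diameter, from z = 0 to the seat underside, each leg's axis is inset half a diameter from the nearest pair of seat edges (so the leg's bounding box is flush with the corner).

B is a chair: 479×402 mm seat, 27 mm thick, top at z = 452 mm, on four 33 mm square corner legs flush with the seat edges. A 29 mm thick backrest slab spans the full seat width, extending 334 mm above the seat top, its back face flush with the seat's +y edge. Two armrests of 35×35 mm section run along each side from the seat's front edge to the front of the backrest, top faces 210 mm above the seat top and outer faces flush with the seat's x-edges; a 35×35 mm post under the front of each armrest stands on the seat at the front corner.

C is a spool: two coaxial disc flanges of radius 65 mm and thickness 22 mm, joined by a core cylinder of radius 26 mm and height 152 mm. The lower flange rests on z = 0 and the three cylinders share a vertical axis.

The chair is on the floor beside the stool on its +y side. The spool is on top of the stool.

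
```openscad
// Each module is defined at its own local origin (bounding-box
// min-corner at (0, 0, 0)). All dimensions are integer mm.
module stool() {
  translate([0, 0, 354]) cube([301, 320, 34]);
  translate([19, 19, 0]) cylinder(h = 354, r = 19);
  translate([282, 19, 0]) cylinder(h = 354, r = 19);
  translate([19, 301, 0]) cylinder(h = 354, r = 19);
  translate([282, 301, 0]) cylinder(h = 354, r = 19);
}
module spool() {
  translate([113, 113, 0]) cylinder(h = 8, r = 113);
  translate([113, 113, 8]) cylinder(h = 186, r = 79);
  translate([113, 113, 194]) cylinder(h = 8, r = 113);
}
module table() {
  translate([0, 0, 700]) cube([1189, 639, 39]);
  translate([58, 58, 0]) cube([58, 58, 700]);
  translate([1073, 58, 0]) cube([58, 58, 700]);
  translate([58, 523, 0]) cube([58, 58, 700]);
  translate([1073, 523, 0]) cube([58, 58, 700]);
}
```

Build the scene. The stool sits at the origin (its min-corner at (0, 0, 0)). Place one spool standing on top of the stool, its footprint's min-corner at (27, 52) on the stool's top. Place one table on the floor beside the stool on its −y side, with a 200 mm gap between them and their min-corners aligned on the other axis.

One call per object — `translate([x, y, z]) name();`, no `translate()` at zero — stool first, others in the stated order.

stool();
translate([27, 52, 388]) spool();
translate([0, -839, 0]) table();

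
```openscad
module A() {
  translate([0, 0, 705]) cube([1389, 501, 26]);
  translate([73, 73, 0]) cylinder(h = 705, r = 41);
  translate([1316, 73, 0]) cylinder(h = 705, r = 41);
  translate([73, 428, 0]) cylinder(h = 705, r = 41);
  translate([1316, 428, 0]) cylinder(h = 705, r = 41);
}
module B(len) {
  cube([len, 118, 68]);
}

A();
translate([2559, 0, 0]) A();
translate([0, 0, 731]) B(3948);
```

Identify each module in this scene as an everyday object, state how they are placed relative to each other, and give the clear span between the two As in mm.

A is a table. B is a beam. A beam spans the tops of two tables. The clear span between the two tables is 1170 mm.

Second table starts at x = 2559; first ends at x = 1389; clear span = 2559 − 1389 = 1170 mm.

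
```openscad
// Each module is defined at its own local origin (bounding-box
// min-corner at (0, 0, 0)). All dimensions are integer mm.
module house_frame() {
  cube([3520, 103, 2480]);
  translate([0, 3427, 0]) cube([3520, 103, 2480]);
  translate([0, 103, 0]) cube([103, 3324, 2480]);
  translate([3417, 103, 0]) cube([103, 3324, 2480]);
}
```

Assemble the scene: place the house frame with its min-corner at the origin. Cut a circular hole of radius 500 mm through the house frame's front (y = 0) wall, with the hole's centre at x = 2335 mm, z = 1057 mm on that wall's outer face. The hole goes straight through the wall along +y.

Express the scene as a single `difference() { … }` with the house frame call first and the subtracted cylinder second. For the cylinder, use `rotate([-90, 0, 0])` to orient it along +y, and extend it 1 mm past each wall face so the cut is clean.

difference() {
  house_frame();
  translate([2335, -1, 1057]) rotate([-90, 0, 0]) cylinder(h = 105, r = 500);
}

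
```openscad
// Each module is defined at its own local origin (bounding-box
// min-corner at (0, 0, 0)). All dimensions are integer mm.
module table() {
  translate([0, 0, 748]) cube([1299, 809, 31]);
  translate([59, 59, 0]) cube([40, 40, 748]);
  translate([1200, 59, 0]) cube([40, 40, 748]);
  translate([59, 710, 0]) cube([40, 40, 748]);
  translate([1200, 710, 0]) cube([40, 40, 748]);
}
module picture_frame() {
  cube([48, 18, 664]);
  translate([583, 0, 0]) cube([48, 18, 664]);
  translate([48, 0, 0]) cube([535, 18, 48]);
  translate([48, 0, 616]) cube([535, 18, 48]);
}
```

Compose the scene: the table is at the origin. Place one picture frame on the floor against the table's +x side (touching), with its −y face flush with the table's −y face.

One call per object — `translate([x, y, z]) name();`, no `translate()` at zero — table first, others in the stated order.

table();
translate([1299, 0, 0]) picture_frame();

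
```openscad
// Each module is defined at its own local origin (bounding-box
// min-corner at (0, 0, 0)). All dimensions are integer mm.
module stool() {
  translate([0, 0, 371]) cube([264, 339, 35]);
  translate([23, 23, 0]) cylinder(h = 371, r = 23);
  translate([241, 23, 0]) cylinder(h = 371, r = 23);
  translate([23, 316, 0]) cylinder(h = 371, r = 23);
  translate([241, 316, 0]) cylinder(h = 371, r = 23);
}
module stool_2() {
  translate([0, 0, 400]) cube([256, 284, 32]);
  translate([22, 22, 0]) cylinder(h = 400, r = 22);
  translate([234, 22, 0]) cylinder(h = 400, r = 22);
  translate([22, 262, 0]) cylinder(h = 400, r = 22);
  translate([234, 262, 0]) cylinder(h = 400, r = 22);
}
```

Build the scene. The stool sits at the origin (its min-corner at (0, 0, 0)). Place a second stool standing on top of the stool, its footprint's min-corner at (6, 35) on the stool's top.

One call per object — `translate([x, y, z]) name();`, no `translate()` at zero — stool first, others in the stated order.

stool();
translate([6, 35, 406]) stool_2();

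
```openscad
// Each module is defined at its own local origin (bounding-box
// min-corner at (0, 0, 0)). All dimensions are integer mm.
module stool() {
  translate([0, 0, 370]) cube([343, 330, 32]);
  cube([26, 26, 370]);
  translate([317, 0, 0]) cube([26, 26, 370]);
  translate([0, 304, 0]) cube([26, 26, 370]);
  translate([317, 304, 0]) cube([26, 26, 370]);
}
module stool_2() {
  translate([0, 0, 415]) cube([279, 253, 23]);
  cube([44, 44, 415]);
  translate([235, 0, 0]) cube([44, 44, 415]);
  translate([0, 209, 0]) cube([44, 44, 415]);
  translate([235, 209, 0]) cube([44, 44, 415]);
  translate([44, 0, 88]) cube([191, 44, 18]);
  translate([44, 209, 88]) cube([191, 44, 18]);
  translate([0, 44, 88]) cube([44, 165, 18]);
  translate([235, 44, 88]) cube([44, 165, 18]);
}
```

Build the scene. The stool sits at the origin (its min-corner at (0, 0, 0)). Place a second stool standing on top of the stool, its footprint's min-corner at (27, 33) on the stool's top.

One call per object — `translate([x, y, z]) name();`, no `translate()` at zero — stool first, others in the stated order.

stool();
translate([27, 33, 402]) stool_2();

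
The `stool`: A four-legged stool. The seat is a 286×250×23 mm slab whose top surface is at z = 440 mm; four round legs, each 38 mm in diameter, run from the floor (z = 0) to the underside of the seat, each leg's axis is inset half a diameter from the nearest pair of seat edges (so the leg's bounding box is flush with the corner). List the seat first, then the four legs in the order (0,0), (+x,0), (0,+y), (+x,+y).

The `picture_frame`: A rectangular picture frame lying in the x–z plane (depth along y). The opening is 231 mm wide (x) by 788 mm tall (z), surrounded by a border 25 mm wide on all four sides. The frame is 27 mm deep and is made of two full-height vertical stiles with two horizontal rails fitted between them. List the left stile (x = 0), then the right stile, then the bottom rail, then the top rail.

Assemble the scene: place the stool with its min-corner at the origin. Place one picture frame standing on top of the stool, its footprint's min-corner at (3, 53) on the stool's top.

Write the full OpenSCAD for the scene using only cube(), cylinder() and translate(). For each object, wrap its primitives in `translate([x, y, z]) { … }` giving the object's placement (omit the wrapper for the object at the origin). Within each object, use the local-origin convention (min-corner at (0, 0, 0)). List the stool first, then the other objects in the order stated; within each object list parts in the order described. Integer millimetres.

translate([0, 0, 417]) cube([286, 250, 23]);
translate([19, 19, 0]) cylinder(h = 417, r = 19);
translate([267, 19, 0]) cylinder(h = 417, r = 19);
translate([19, 231, 0]) cylinder(h = 417, r = 19);
translate([267, 231, 0]) cylinder(h = 417, r = 19);
translate([3, 53, 440]) {
  cube([25, 27, 838]);
  translate([256, 0, 0]) cube([25, 27, 838]);
  translate([25, 0, 0]) cube([231, 27, 25]);
  translate([25, 0, 813]) cube([231, 27, 25]);
}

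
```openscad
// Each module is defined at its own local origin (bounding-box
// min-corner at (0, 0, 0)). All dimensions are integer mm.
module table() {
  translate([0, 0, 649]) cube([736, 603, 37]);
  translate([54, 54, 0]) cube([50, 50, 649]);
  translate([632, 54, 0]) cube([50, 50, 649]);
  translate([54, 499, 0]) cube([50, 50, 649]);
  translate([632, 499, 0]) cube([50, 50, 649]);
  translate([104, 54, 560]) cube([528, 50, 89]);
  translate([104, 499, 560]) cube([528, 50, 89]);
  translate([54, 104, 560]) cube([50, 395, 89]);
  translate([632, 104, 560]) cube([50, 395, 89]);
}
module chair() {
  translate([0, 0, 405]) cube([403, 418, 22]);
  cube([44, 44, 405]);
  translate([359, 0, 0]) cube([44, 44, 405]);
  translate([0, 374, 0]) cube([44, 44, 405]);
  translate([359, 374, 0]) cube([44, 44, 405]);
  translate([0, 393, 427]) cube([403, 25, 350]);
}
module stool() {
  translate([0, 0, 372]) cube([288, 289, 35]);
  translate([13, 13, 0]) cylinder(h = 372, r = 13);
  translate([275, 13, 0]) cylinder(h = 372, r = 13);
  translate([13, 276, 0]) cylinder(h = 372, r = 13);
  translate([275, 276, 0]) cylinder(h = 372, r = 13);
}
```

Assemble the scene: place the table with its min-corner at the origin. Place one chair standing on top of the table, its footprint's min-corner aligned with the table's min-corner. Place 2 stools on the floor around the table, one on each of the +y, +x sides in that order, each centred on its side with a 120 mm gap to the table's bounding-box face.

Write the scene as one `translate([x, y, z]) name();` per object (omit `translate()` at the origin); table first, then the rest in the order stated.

table();
translate([0, 0, 686]) chair();
translate([224, 723, 0]) stool();
translate([856, 157, 0]) stool();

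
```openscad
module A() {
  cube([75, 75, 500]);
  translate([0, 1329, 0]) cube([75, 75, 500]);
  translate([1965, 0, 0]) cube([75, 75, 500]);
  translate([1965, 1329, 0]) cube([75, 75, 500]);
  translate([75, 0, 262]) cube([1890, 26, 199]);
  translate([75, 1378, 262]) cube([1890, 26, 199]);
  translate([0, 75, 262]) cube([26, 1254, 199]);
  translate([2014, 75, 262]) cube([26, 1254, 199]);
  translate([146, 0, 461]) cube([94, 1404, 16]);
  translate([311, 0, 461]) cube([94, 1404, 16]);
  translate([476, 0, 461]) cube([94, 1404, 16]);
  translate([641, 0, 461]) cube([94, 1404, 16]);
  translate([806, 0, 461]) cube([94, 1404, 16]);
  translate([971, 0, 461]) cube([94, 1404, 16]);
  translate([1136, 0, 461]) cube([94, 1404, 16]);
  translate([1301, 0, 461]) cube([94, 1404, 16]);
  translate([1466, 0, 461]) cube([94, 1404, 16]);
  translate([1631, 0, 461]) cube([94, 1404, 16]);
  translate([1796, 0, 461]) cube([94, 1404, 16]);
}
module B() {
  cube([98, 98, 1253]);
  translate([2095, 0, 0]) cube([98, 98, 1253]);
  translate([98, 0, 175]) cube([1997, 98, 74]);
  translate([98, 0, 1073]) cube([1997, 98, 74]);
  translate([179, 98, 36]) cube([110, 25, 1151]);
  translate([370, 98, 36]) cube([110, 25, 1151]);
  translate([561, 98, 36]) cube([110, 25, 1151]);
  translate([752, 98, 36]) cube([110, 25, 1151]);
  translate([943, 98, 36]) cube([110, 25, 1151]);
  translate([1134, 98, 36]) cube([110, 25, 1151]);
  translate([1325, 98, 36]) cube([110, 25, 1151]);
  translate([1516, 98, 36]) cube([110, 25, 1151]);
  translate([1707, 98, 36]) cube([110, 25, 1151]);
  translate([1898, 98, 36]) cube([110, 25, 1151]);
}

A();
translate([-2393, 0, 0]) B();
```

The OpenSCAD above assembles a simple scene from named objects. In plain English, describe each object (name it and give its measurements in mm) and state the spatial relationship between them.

A is a bed frame 2040 mm long (x) by 1404 mm wide (y). Four 75×75 mm corner posts, 500 mm tall, at the corners of the footprint. Four rails of 26 mm thickness and 199 mm height run between adjacent posts with their undersides at z = 262 mm, their outer faces flush with the outside of the frame (the two x-running rails run between the posts' inner faces; the two y-running rails run between the posts' inner faces). 11 slats, each 94 mm wide (x) and 16 mm thick, lie across the top of the two x-running rails, running the full 1404 mm width of the frame in y; the slats are evenly spaced along x between the inner faces of the end posts with equal gaps (rounded down to the nearest mm) at the −x end and between each pair — any rounding remainder accumulates at the +x end.

B is a fence section. Two 98×98 mm posts, 1253 mm tall, stand on the floor with a clear span of 1997 mm between their inner faces. Two horizontal rails of 98×74 mm section span the gap between the posts with their undersides at z = 175 mm and z = 1073 mm, flush with the posts' −y face. 10 pickets, each 110 mm wide, 25 mm thick and 1151 mm tall, are fixed to the +y face of the rails with their bottoms at z = 36 mm, evenly spaced across the span with equal gaps (rounded down to the nearest mm) at the −x end and between each pair — any rounding remainder accumulates at the +x end.

The fence section is on the floor beside the bed frame on its −x side.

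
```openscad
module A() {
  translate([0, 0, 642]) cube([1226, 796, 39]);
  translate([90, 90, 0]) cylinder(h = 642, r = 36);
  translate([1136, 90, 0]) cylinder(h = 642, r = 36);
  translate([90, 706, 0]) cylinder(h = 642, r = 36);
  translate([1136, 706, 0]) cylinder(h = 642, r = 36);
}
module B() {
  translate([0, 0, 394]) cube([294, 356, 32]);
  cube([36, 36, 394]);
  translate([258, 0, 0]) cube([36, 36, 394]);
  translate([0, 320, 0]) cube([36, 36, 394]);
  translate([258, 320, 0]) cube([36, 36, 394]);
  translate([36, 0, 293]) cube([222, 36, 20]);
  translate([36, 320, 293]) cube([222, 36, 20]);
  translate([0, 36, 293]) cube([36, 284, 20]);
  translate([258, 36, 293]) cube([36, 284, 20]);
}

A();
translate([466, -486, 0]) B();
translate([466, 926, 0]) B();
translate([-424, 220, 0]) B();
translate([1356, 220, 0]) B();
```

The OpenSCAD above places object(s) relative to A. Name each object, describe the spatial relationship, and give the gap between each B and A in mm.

Each stool's nearest face is 130 mm from the table's bounding box.

A is a table. B is a stool. Four stools sit around the table at the −y, +y, −x, +x sides. The gap between each stool and the table is 130 mm.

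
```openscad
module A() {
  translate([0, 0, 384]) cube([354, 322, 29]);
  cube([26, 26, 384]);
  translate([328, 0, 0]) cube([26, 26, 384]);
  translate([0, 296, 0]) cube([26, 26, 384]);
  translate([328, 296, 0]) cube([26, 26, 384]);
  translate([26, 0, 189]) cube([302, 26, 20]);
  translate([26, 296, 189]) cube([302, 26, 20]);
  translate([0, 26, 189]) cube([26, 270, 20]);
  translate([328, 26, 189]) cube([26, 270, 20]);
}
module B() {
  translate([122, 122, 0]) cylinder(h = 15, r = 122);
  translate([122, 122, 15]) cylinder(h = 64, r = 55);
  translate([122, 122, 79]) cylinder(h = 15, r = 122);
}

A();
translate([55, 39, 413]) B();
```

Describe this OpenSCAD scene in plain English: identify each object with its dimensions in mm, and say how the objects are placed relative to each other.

A is a simple wooden stool: a rectangular seat 354 mm (x) by 322 mm (y), 29 mm thick, top face at z = 413 mm, on four square legs, each 26×26 mm in cross-section. The legs rest on z = 0, each flush with a corner of the seat. Four stretchers, 26 mm wide and 20 mm tall, connect adjacent legs with their undersides at z = 189 mm, each running between the inner faces of the legs it joins and aligned with the legs' outer faces on the other axis.

B is a spool: two coaxial disc flanges of radius 122 mm and thickness 15 mm, joined by a core cylinder of radius 55 mm and height 64 mm. The lower flange rests on z = 0 and the three cylinders share a vertical axis.

The spool is on top of the stool, centred.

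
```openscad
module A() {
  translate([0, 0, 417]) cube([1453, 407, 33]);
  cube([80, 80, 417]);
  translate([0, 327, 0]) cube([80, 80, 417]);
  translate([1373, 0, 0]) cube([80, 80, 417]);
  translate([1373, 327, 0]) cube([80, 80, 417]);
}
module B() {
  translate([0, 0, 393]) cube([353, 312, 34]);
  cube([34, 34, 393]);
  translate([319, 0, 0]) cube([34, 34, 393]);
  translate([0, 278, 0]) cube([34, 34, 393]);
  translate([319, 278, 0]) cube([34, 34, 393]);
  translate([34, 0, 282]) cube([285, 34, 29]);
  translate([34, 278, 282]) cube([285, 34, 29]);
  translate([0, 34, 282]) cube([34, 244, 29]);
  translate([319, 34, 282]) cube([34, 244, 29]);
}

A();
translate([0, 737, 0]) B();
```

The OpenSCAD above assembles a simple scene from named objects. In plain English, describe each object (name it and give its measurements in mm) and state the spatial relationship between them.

A is a bench: a 1453×407 mm seat slab, 33 mm thick, top at z = 450 mm, on four 80×80 mm square legs flush with the seat corners and standing on z = 0.

B is a four-legged stool. The seat is 353×312 mm, 34 mm thick, top at z = 427 mm. It stands on four square legs, each 34×34 mm in cross-section, from z = 0 to the seat underside, each flush with a corner of the seat. Four stretchers, 34 mm wide and 29 mm tall, connect adjacent legs with their undersides at z = 282 mm, each running between the inner faces of the legs it joins and aligned with the legs' outer faces on the other axis.

The stool is on the floor beside the bench on its +y side.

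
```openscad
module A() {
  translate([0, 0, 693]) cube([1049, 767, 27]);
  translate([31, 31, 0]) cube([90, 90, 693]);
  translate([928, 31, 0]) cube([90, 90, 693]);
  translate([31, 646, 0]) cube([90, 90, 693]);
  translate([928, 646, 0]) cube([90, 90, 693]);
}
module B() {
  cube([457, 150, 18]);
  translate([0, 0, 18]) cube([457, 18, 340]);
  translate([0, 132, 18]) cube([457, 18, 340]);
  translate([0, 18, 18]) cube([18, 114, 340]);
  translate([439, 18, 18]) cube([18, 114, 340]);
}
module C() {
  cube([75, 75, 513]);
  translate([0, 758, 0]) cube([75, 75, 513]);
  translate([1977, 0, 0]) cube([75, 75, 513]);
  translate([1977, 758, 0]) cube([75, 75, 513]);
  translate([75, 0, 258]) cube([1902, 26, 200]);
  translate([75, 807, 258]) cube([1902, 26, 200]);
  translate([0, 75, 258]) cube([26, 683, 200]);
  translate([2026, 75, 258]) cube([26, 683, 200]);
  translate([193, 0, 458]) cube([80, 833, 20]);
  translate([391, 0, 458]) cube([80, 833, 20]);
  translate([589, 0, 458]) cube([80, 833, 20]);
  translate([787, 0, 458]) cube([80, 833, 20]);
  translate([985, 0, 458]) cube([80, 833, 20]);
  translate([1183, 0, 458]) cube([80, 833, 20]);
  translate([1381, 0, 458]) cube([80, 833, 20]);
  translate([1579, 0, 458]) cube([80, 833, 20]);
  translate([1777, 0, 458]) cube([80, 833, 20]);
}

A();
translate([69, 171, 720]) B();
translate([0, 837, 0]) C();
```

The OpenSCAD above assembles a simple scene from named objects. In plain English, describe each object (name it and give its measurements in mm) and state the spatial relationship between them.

A is a table: top 1049 mm (x) × 767 mm (y), 27 mm thick, upper face at z = 720 mm, on four 90×90 mm square legs, each inset 31 mm from the nearest pair of top edges, running from z = 0 to the bottom of the top.

B is an open storage box with external size 457×150×358 mm and wall thickness 18 mm (the base is also 18 mm thick). The base covers the whole footprint; the four walls stand on the base, with the y-facing walls full-width and the x-facing walls fitting between their inner faces.

C is a bed frame 2052 mm long (x) by 833 mm wide (y). Four 75×75 mm corner posts, 513 mm tall, at the corners of the footprint. Four rails of 26 mm thickness and 200 mm height run between adjacent posts with their undersides at z = 258 mm, their outer faces flush with the outside of the frame (the two x-running rails run between the posts' inner faces; the two y-running rails run between the posts' inner faces). 9 slats, each 80 mm wide (x) and 20 mm thick, lie across the top of the two x-running rails, running the full 833 mm width of the frame in y; the slats are evenly spaced along x between the inner faces of the end posts with equal gaps (rounded down to the nearest mm) at the −x end and between each pair — any rounding remainder accumulates at the +x end.

The open box is on top of the table. The bed frame is on the floor beside the table on its +y side.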